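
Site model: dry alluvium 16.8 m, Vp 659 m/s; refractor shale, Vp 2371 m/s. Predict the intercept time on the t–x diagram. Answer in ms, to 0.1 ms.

49.0 ms

tᵢ = 2h·√(V₂²−V₁²)/(V₁V₂).
√(V₂²−V₁²) = √(2371²−659²) = 2277.6 m/s.
tᵢ = 2·16.8·2277.6/(659·2371) = 0.04898 s.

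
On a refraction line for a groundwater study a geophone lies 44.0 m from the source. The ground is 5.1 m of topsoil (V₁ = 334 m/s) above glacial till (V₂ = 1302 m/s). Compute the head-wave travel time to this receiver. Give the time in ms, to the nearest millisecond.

t = x/V₂ + 2h·√(V₂²−V₁²)/(V₁V₂).
√(V₂²−V₁²) = √(1302²−334²) = 1258.4 m/s; delay term = 2·5.1·1258.4/(334·1302) = 0.02952 s.
t = 44.0/1302 + 0.02952 = 0.06331 s.

63 ms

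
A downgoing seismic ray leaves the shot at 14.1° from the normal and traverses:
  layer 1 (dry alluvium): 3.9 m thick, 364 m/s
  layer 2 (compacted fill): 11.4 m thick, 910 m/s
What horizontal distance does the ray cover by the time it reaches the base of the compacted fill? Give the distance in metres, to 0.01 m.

9.73 m

Apply Snell's law at each interface; in layer i the horizontal offset is hᵢ·tan θᵢ.
Layer 1: θ = 14.10°; offset = 3.9·tan 14.10° = 0.9796 m.
Layer 2: sin θ = 910·sin 14.1°/364 = 0.6090, θ = 37.52°; offset = 11.4·tan 37.52° = 8.7538 m.
Total horizontal offset = 9.7334 m.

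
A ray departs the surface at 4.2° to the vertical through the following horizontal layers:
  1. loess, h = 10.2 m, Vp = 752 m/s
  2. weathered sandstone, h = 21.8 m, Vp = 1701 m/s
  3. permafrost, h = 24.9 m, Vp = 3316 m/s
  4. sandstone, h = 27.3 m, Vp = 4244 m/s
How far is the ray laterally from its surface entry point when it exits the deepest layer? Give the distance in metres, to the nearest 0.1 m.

25.3 m

Ray parameter p = sin 4.2° / 752 m/s = 9.7391e-05 s/m.
Layer 1: θ = 4.20°; offset = 10.2·tan 4.20° = 0.749 m.
Layer 2: sin θ = p·1701 = 0.1657 → θ = 9.54°; offset = 21.8·tan 9.54° = 3.662 m.
Layer 3: sin θ = p·3316 = 0.3229 → θ = 18.84°; offset = 24.9·tan 18.84° = 8.497 m.
Layer 4: sin θ = p·4244 = 0.4133 → θ = 24.41°; offset = 27.3·tan 24.41° = 12.392 m.
Summing the layer offsets gives 25.300 m.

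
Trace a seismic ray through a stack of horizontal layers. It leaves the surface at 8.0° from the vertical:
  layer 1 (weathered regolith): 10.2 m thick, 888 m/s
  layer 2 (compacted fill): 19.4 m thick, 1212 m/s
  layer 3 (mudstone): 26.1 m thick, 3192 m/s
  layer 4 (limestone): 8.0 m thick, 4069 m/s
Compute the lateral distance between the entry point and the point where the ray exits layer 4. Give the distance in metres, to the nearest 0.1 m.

p = sin θ₁/V₁ = sin 8.0°/888 = 1.5673e-04 s/m is conserved through the stack.
Layer 1: θ = 8.00°; offset = 10.2·tan 8.00° = 1.434 m.
Layer 2: sin θ = p·1212 = 0.1900 → θ = 10.95°; offset = 19.4·tan 10.95° = 3.753 m.
Layer 3: sin θ = p·3192 = 0.5003 → θ = 30.02°; offset = 26.1·tan 30.02° = 15.080 m.
Layer 4: sin θ = p·4069 = 0.6377 → θ = 39.62°; offset = 8.0·tan 39.62° = 6.623 m.
Summing the layer offsets gives 26.890 m.

26.9 m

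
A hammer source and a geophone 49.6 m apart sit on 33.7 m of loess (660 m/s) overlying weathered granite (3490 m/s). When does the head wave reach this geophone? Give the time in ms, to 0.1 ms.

114.5 ms

θ_c = arcsin(V₁/V₂) = arcsin(660/3490) = 10.90°, cos θ_c = 0.9820.
Intercept time tᵢ = 2h cos θ_c / V₁ = 2·33.7·0.9820/660 = 0.10028 s.
t = x/V₂ + tᵢ = 49.6/3490 + 0.10028 = 0.11449 s.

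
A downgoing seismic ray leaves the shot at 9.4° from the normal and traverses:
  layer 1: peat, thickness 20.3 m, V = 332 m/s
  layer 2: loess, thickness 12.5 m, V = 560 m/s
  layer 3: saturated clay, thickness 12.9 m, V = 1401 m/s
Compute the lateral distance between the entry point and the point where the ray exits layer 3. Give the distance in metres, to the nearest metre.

19 m

Apply Snell's law at each interface; in layer i the horizontal offset is hᵢ·tan θᵢ.
Layer 1: θ = 9.40°; offset = 20.3·tan 9.40° = 3.361 m.
Layer 2: sin θ = 560·sin 9.4°/332 = 0.2755, θ = 15.99°; offset = 12.5·tan 15.99° = 3.582 m.
Layer 3: sin θ = 1401·sin 9.4°/332 = 0.6892, θ = 43.57°; offset = 12.9·tan 43.57° = 12.271 m.
Summing the layer offsets gives 19.214 m.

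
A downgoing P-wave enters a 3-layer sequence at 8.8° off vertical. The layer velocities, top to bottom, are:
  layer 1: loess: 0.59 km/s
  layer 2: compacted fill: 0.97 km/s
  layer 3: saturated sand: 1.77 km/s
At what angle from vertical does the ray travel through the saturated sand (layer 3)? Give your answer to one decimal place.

27.3°

Snell's law across each interface conserves sin θ / V, so sin θ_3 = V_3·sin θ₁/V₁.
sin θ_3 = 1.77 × sin 8.8° / 0.59 = 0.4590.
θ_3 = arcsin 0.4590 = 27.32°.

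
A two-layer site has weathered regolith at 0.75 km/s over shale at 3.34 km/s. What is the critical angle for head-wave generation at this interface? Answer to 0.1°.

Critical incidence: sin θ_c = V₁/V₂ = 0.75/3.34 = 0.2246.
θ_c = arcsin 0.2246 = 12.98°.

13.0°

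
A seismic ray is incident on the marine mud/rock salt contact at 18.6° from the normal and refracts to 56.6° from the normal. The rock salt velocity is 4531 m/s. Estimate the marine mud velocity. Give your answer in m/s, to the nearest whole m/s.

1731 m/s

Snell's law: sin 18.6°/V₁ = sin 56.6°/V₂.
V₁ = V₂·sin 18.6°/sin 56.6° = 4531 × 0.3821 = 1731.10 m/s.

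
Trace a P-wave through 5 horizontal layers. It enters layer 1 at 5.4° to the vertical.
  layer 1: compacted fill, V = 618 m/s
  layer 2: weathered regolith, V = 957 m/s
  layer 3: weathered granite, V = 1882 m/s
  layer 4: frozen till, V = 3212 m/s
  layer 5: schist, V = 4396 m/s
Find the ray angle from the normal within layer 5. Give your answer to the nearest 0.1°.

Ray parameter p = sin 5.4° / 618 = 1.5228e-04 s/m.
sin θ_5 = p·V_5 = 1.5228e-04 × 4396 = 0.6694.
θ_5 = 42.02° from the vertical.

42.0°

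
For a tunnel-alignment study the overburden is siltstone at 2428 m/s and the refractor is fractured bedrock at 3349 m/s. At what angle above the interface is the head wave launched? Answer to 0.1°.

At critical incidence the refracted ray runs along the interface (θ₂ = 90°), so sin θ_c = V₁/V₂.
θ_c = arcsin(2428/3349) = arcsin 0.7250 = 46.47°.
Measured from the interface: 90° − 46.47° = 43.53°.

43.5°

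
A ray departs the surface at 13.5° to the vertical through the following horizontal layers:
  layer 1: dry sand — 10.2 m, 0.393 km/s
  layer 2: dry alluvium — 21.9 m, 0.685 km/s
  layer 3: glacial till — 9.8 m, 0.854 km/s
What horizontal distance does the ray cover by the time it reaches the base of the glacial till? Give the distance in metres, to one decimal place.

Ray parameter p = sin 13.5° / 0.393 km/s = 5.9401e-01 s/km.
Layer 1: θ = 13.50°; offset = 10.2·tan 13.50° = 2.449 m.
Layer 2: sin θ = p·0.685 = 0.4069 → θ = 24.01°; offset = 21.9·tan 24.01° = 9.755 m.
Layer 3: sin θ = p·0.854 = 0.5073 → θ = 30.48°; offset = 9.8·tan 30.48° = 5.769 m.
Summing the layer offsets gives 17.973 m.

18.0 m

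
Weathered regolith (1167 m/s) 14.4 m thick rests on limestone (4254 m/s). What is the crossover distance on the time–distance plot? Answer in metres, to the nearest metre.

38 m

x_cross = 2h·√((V₂+V₁)/(V₂−V₁)).
(V₂+V₁)/(V₂−V₁) = (4254+1167)/(4254−1167) = 1.7561; √ = 1.3252.
x_cross = 2·14.4·1.3252 = 38.16 m.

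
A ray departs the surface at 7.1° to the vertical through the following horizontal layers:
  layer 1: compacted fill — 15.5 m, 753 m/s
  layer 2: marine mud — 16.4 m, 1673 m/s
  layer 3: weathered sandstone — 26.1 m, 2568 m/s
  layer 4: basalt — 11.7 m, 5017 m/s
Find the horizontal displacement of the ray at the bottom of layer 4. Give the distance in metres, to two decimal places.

35.73 m

Apply Snell's law at each interface; in layer i the horizontal offset is hᵢ·tan θᵢ.
Layer 1: θ = 7.10°; offset = 15.5·tan 7.10° = 1.9306 m.
Layer 2: sin θ = 1673·sin 7.1°/753 = 0.2746, θ = 15.94°; offset = 16.4·tan 15.94° = 4.6838 m.
Layer 3: sin θ = 2568·sin 7.1°/753 = 0.4215, θ = 24.93°; offset = 26.1·tan 24.93° = 12.1323 m.
Layer 4: sin θ = 5017·sin 7.1°/753 = 0.8235, θ = 55.44°; offset = 11.7·tan 55.44° = 16.9845 m.
Summing the layer offsets gives 35.7312 m.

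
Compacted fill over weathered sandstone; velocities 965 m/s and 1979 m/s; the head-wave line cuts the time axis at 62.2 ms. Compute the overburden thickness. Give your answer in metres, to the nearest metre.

34 m

θ_c = arcsin(965/1979) = 29.18°; cos θ_c = 0.8731.
tᵢ = 2h cos θ_c/V₁ ⇒ h = tᵢ·V₁/(2 cos θ_c) = 0.0622·965/(2·0.8731) = 34.38 m.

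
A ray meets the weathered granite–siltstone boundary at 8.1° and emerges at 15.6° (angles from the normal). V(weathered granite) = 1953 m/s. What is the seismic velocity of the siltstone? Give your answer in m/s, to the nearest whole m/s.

3727 m/s

Snell's law: sin 8.1°/V₁ = sin 15.6°/V₂.
V₂ = V₁·sin 15.6°/sin 8.1° = 1953 × 1.9086 = 3727.44 m/s.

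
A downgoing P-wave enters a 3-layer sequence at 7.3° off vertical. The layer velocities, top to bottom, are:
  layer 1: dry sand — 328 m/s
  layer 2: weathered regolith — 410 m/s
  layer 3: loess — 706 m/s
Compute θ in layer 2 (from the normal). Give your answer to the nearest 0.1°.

Ray parameter p = sin 7.3° / 328 = 3.8739e-04 s/m.
sin θ_2 = p·V_2 = 3.8739e-04 × 410 = 0.1588.
θ_2 = arcsin 0.1588 = 9.14°.

9.1°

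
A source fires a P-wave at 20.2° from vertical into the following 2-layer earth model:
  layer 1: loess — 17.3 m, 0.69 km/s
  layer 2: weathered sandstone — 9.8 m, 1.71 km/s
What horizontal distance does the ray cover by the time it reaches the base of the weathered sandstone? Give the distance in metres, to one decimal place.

22.6 m

p = sin θ₁/V₁ = sin 20.2°/0.69 = 5.0043e-01 s/km is conserved through the stack.
Layer 1: θ = 20.20°; offset = 17.3·tan 20.20° = 6.365 m.
Layer 2: sin θ = p·1.71 = 0.8557 → θ = 58.84°; offset = 9.8·tan 58.84° = 16.208 m.
Total horizontal offset = 22.573 m.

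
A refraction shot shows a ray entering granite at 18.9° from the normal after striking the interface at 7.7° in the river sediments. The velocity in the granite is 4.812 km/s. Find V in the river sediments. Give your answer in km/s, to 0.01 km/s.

sin 7.7° = 0.1340; sin 18.9° = 0.3239.
V₁ = V₂·(sin θ₁/sin θ₂) = 4.812·(0.1340/0.3239) = 1.99 km/s.

1.99 km/s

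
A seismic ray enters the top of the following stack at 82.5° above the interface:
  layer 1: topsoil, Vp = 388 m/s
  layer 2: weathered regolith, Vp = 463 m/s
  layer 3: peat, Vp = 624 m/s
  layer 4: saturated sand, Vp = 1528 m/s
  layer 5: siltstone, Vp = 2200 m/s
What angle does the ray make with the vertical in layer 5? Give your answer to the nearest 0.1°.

From the normal: θ₁ = 90° − 82.5° = 7.5°.
Ray parameter p = sin 7.5° / 388 = 3.3641e-04 s/m.
sin θ_5 = p·V_5 = 3.3641e-04 × 2200 = 0.7401.
θ_5 = arcsin 0.7401 = 47.74°.

47.7°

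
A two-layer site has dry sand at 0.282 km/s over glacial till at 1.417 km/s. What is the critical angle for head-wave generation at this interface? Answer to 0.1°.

11.5°

Critical incidence: sin θ_c = V₁/V₂ = 0.282/1.417 = 0.1990.
θ_c = arcsin 0.1990 = 11.48°.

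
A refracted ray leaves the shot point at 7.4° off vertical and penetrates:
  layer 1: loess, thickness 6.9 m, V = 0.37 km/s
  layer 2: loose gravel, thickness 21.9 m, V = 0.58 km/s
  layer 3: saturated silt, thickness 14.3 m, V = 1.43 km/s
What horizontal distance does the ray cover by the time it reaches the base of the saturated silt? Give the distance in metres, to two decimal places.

Apply Snell's law at each interface; in layer i the horizontal offset is hᵢ·tan θᵢ.
Layer 1: θ = 7.40°; offset = 6.9·tan 7.40° = 0.8962 m.
Layer 2: sin θ = 0.58·sin 7.4°/0.37 = 0.2019, θ = 11.65°; offset = 21.9·tan 11.65° = 4.5145 m.
Layer 3: sin θ = 1.43·sin 7.4°/0.37 = 0.4978, θ = 29.85°; offset = 14.3·tan 29.85° = 8.2073 m.
Σ offsets = 13.6179 m.

13.62 m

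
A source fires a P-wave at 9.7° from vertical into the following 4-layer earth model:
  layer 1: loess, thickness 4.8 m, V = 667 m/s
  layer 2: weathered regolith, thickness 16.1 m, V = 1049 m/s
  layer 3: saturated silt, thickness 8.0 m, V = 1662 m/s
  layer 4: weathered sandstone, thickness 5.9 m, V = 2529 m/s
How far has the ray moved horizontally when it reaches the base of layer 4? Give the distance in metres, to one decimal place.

p = sin θ₁/V₁ = sin 9.7°/667 = 2.5261e-04 s/m is conserved through the stack.
Layer 1: θ = 9.70°; offset = 4.8·tan 9.70° = 0.820 m.
Layer 2: sin θ = p·1049 = 0.2650 → θ = 15.37°; offset = 16.1·tan 15.37° = 4.424 m.
Layer 3: sin θ = p·1662 = 0.4198 → θ = 24.82°; offset = 8.0·tan 24.82° = 3.701 m.
Layer 4: sin θ = p·2529 = 0.6388 → θ = 39.71°; offset = 5.9·tan 39.71° = 4.899 m.
Total horizontal offset = 13.845 m.

13.8 m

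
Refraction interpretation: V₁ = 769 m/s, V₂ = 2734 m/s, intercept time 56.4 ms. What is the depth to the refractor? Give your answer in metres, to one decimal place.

22.6 m

θ_c = arcsin(769/2734) = 16.34°; cos θ_c = 0.9596.
tᵢ = 2h cos θ_c/V₁ ⇒ h = tᵢ·V₁/(2 cos θ_c) = 0.0564·769/(2·0.9596) = 22.60 m.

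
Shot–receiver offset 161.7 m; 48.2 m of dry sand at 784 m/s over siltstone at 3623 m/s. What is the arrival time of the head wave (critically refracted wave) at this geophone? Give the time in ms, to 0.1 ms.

θ_c = arcsin(V₁/V₂) = arcsin(784/3623) = 12.50°, cos θ_c = 0.9763.
Intercept time tᵢ = 2h cos θ_c / V₁ = 2·48.2·0.9763/784 = 0.12005 s.
t = x/V₂ + tᵢ = 161.7/3623 + 0.12005 = 0.16468 s.

164.7 ms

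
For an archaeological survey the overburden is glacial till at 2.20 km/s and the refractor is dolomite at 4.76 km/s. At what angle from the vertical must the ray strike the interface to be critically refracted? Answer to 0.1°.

27.5°

Critical incidence: sin θ_c = V₁/V₂ = 2.20/4.76 = 0.4622.
θ_c = arcsin 0.4622 = 27.53°.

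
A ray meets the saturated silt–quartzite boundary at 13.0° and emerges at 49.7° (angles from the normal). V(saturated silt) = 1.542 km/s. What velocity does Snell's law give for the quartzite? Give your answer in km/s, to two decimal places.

5.23 km/s

Snell's law: sin 13.0°/V₁ = sin 49.7°/V₂.
V₂ = V₁·sin 49.7°/sin 13.0° = 1.542 × 3.3904 = 5.23 km/s.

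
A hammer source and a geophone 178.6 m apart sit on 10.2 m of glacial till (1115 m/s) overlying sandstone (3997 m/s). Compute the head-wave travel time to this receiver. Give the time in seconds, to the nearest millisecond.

0.062 s

t = x/V₂ + 2h·√(V₂²−V₁²)/(V₁V₂).
√(V₂²−V₁²) = √(3997²−1115²) = 3838.3 m/s; delay term = 2·10.2·3838.3/(1115·3997) = 0.01757 s.
t = 178.6/3997 + 0.01757 = 0.06225 s.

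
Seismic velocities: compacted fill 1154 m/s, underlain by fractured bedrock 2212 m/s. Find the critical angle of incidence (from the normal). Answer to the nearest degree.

31°

At critical incidence the refracted ray runs along the interface (θ₂ = 90°), so sin θ_c = V₁/V₂.
θ_c = arcsin(1154/2212) = arcsin 0.5217 = 31.45°.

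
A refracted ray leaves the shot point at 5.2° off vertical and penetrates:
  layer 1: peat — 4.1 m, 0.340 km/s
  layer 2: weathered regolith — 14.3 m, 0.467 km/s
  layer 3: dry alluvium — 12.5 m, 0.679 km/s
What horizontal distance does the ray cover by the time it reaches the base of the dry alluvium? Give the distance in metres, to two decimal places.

Apply Snell's law at each interface; in layer i the horizontal offset is hᵢ·tan θᵢ.
Layer 1: θ = 5.20°; offset = 4.1·tan 5.20° = 0.3731 m.
Layer 2: sin θ = 0.467·sin 5.2°/0.340 = 0.1245, θ = 7.15°; offset = 14.3·tan 7.15° = 1.7941 m.
Layer 3: sin θ = 0.679·sin 5.2°/0.340 = 0.1810, θ = 10.43°; offset = 12.5·tan 10.43° = 2.3005 m.
Summing the layer offsets gives 4.4677 m.

4.47 m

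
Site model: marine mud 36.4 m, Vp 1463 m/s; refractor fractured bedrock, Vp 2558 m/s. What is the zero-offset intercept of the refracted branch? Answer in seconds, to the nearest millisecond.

tᵢ = 2h·√(V₂²−V₁²)/(V₁V₂).
√(V₂²−V₁²) = √(2558²−1463²) = 2098.3 m/s.
tᵢ = 2·36.4·2098.3/(1463·2558) = 0.04082 s.

0.041 s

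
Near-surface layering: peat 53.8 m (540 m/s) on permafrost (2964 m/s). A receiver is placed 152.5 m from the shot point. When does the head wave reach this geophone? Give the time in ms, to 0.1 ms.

247.4 ms

t = x/V₂ + 2h·√(V₂²−V₁²)/(V₁V₂).
√(V₂²−V₁²) = √(2964²−540²) = 2914.4 m/s; delay term = 2·53.8·2914.4/(540·2964) = 0.19592 s.
t = 152.5/2964 + 0.19592 = 0.24738 s.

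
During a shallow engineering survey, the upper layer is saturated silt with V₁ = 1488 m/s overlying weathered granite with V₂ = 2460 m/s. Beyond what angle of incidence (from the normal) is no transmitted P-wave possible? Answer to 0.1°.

Critical incidence: sin θ_c = V₁/V₂ = 1488/2460 = 0.6049.
θ_c = arcsin 0.6049 = 37.22°.

37.2°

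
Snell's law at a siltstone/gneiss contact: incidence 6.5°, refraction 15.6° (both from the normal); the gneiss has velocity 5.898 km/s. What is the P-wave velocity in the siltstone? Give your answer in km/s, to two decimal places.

2.48 km/s

sin 6.5° = 0.1132; sin 15.6° = 0.2689.
V₁ = V₂·(sin θ₁/sin θ₂) = 5.898·(0.1132/0.2689) = 2.48 km/s.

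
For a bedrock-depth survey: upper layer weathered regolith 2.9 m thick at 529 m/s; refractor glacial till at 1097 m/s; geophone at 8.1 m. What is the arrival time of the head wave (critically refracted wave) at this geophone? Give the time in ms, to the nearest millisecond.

17 ms

θ_c = arcsin(V₁/V₂) = arcsin(529/1097) = 28.83°, cos θ_c = 0.8760.
Intercept time tᵢ = 2h cos θ_c / V₁ = 2·2.9·0.8760/529 = 0.00961 s.
t = x/V₂ + tᵢ = 8.1/1097 + 0.00961 = 0.01699 s.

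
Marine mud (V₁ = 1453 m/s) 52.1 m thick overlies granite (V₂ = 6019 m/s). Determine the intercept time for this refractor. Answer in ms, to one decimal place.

69.6 ms

tᵢ = 2h·√(V₂²−V₁²)/(V₁V₂).
√(V₂²−V₁²) = √(6019²−1453²) = 5841.0 m/s.
tᵢ = 2·52.1·5841.0/(1453·6019) = 0.06959 s.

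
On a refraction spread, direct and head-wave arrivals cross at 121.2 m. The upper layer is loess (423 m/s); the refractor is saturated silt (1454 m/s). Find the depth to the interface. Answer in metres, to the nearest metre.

h = (x_cross/2)·√((V₂−V₁)/(V₂+V₁)).
(V₂−V₁)/(V₂+V₁) = (1454−423)/(1454+423) = 0.5493; √ = 0.7411.
h = (121.2/2)·0.7411 = 44.91 m.

45 m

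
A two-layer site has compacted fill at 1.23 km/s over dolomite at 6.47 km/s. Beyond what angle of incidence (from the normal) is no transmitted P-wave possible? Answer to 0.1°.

11.0°

Critical incidence: sin θ_c = V₁/V₂ = 1.23/6.47 = 0.1901.
θ_c = arcsin 0.1901 = 10.96°.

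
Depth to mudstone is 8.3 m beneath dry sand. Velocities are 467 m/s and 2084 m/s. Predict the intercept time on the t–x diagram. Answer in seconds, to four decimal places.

θ_c = arcsin(V₁/V₂) = arcsin(467/2084) = 12.95°; cos θ_c = 0.9746.
tᵢ = 2h·cos θ_c / V₁ = 2·8.3·0.9746 / 467 = 0.03464 s.

0.0346 s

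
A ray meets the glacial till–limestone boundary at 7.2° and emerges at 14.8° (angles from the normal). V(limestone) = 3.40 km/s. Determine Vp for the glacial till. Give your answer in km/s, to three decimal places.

1.668 km/s

Snell's law: sin 7.2°/V₁ = sin 14.8°/V₂.
V₁ = V₂·sin 7.2°/sin 14.8° = 3.40 × 0.4906 = 1.668 km/s.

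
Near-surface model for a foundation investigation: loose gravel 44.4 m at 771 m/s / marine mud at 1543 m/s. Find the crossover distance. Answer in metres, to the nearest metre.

154 m

x_cross = 2h·√((V₂+V₁)/(V₂−V₁)).
(V₂+V₁)/(V₂−V₁) = (1543+771)/(1543−771) = 2.9974; √ = 1.7313.
x_cross = 2·44.4·1.7313 = 153.74 m.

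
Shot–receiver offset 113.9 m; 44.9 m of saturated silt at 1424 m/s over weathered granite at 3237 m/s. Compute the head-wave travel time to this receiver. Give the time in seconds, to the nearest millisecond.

t = x/V₂ + 2h·√(V₂²−V₁²)/(V₁V₂).
√(V₂²−V₁²) = √(3237²−1424²) = 2907.0 m/s; delay term = 2·44.9·2907.0/(1424·3237) = 0.05663 s.
t = 113.9/3237 + 0.05663 = 0.09182 s.

0.092 s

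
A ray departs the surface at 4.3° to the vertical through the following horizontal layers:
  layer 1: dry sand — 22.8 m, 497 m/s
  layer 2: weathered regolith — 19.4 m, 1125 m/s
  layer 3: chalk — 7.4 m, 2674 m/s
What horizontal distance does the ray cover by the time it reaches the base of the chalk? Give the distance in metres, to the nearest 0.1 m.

Ray parameter p = sin 4.3° / 497 m/s = 1.5086e-04 s/m.
Layer 1: θ = 4.30°; offset = 22.8·tan 4.30° = 1.714 m.
Layer 2: sin θ = p·1125 = 0.1697 → θ = 9.77°; offset = 19.4·tan 9.77° = 3.341 m.
Layer 3: sin θ = p·2674 = 0.4034 → θ = 23.79°; offset = 7.4·tan 23.79° = 3.262 m.
Σ offsets = 8.318 m.

8.3 m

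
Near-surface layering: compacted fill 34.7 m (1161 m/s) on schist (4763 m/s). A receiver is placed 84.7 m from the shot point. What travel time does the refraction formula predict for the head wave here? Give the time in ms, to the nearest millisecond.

t = x/V₂ + 2h·√(V₂²−V₁²)/(V₁V₂).
√(V₂²−V₁²) = √(4763²−1161²) = 4619.3 m/s; delay term = 2·34.7·4619.3/(1161·4763) = 0.05797 s.
t = 84.7/4763 + 0.05797 = 0.07576 s.

76 ms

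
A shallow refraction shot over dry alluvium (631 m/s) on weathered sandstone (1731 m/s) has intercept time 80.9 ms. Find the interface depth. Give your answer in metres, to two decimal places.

h = tᵢ·V₁·V₂ / (2·√(V₂²−V₁²)).
√(V₂²−V₁²) = √(1731² − 631²) = 1611.9 m/s.
h = 0.0809 s × 631 × 1731 / (2 × 1611.9) = 27.41 m.

27.41 m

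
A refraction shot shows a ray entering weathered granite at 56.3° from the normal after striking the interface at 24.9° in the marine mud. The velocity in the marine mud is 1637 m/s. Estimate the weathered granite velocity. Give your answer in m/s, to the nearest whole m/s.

3235 m/s

Snell's law: sin 24.9°/V₁ = sin 56.3°/V₂.
V₂ = V₁·sin 56.3°/sin 24.9° = 1637 × 1.9760 = 3234.66 m/s.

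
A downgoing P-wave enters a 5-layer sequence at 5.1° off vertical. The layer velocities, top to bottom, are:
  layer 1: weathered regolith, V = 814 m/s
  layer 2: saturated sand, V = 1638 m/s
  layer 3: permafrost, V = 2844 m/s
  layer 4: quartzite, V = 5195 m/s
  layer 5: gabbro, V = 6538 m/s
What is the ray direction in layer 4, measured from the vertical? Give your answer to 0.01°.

Ray parameter p = sin 5.1° / 814 = 1.0921e-04 s/m.
sin θ_4 = p·V_4 = 1.0921e-04 × 5195 = 0.5673.
θ_4 = arcsin 0.5673 = 34.56°.

34.56°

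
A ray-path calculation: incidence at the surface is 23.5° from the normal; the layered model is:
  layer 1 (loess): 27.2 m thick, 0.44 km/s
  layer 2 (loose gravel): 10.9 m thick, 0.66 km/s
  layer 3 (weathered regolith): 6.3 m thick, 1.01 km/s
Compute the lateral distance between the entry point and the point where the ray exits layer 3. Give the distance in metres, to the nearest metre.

34 m

Apply Snell's law at each interface; in layer i the horizontal offset is hᵢ·tan θᵢ.
Layer 1: θ = 23.50°; offset = 27.2·tan 23.50° = 11.827 m.
Layer 2: sin θ = 0.66·sin 23.5°/0.44 = 0.5981, θ = 36.74°; offset = 10.9·tan 36.74° = 8.135 m.
Layer 3: sin θ = 1.01·sin 23.5°/0.44 = 0.9153, θ = 66.25°; offset = 6.3·tan 66.25° = 14.318 m.
Summing the layer offsets gives 34.280 m.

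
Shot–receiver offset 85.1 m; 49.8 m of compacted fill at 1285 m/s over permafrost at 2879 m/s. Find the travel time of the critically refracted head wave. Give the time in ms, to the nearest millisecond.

θ_c = arcsin(V₁/V₂) = arcsin(1285/2879) = 26.51°, cos θ_c = 0.8949.
Intercept time tᵢ = 2h cos θ_c / V₁ = 2·49.8·0.8949/1285 = 0.06936 s.
t = x/V₂ + tᵢ = 85.1/2879 + 0.06936 = 0.09892 s.

99 ms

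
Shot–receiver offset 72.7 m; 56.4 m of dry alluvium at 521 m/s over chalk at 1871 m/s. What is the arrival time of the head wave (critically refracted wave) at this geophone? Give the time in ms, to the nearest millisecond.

247 ms

t = x/V₂ + 2h·√(V₂²−V₁²)/(V₁V₂).
√(V₂²−V₁²) = √(1871²−521²) = 1797.0 m/s; delay term = 2·56.4·1797.0/(521·1871) = 0.20794 s.
t = 72.7/1871 + 0.20794 = 0.24680 s.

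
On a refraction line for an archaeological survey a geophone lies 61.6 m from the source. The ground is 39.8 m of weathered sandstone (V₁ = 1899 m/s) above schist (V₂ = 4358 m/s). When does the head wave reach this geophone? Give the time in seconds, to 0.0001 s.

0.0519 s

t = x/V₂ + 2h·√(V₂²−V₁²)/(V₁V₂).
√(V₂²−V₁²) = √(4358²−1899²) = 3922.5 m/s; delay term = 2·39.8·3922.5/(1899·4358) = 0.03773 s.
t = 61.6/4358 + 0.03773 = 0.05186 s.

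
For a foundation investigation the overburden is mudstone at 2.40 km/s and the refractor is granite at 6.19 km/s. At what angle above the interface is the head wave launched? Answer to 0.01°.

67.19°

At critical incidence the refracted ray runs along the interface (θ₂ = 90°), so sin θ_c = V₁/V₂.
θ_c = arcsin(2.40/6.19) = arcsin 0.3877 = 22.81°.
Measured from the interface: 90° − 22.81° = 67.19°.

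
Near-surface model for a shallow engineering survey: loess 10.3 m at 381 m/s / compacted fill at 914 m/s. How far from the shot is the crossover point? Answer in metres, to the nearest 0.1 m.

θ_c = arcsin(381/914) = 24.64°, so cos θ_c = 0.9090 and tᵢ = 2h cos θ_c/V₁ = 0.0491 s.
At crossover x/V₁ = x/V₂ + tᵢ ⇒ x = tᵢ/(1/V₁ − 1/V₂) = 0.04915/(2.6247e-03 − 1.0941e-03) = 32.11 m.

32.1 m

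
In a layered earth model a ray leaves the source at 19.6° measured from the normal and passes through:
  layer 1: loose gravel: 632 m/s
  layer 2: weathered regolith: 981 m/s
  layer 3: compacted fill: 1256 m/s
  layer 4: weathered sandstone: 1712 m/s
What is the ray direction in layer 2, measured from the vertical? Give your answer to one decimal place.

31.4°

Snell's law across each interface conserves sin θ / V, so sin θ_2 = V_2·sin θ₁/V₁.
sin θ_2 = 981 × sin 19.6° / 632 = 0.5207.
θ_2 = arcsin 0.5207 = 31.38°.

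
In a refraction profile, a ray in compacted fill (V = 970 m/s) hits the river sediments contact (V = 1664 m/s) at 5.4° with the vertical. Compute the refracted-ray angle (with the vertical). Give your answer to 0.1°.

9.3°

sin θ₁/V₁ = sin θ₂/V₂ ⇒ sin θ₂ = 1664·sin 5.4°/970 = 1664·0.0941/970 = 0.1614.
θ₂ = arcsin 0.1614 = 9.29° from the normal.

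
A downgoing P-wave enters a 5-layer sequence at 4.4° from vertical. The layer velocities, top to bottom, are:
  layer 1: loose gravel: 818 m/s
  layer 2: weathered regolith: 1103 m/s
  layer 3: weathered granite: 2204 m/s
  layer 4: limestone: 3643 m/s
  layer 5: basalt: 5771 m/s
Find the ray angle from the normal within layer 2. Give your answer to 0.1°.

5.9°

Ray parameter p = sin 4.4° / 818 = 9.3789e-05 s/m.
sin θ_2 = p·V_2 = 9.3789e-05 × 1103 = 0.1034.
θ_2 = 5.94° from the vertical.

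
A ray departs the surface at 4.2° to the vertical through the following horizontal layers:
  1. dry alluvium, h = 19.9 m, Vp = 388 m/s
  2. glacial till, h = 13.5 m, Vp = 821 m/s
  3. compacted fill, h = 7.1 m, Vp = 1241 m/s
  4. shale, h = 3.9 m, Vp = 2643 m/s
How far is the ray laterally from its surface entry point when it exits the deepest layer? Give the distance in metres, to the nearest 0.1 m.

Apply Snell's law at each interface; in layer i the horizontal offset is hᵢ·tan θᵢ.
Layer 1: θ = 4.20°; offset = 19.9·tan 4.20° = 1.461 m.
Layer 2: sin θ = 821·sin 4.2°/388 = 0.1550, θ = 8.92°; offset = 13.5·tan 8.92° = 2.118 m.
Layer 3: sin θ = 1241·sin 4.2°/388 = 0.2342, θ = 13.55°; offset = 7.1·tan 13.55° = 1.711 m.
Layer 4: sin θ = 2643·sin 4.2°/388 = 0.4989, θ = 29.93°; offset = 3.9·tan 29.93° = 2.245 m.
Total horizontal offset = 7.535 m.

7.5 m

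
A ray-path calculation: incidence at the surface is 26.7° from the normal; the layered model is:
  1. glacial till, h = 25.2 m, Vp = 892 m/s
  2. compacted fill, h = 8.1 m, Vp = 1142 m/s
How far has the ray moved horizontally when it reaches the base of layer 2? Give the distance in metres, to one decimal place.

Ray parameter p = sin 26.7° / 892 m/s = 5.0372e-04 s/m.
Layer 1: θ = 26.70°; offset = 25.2·tan 26.70° = 12.674 m.
Layer 2: sin θ = p·1142 = 0.5752 → θ = 35.12°; offset = 8.1·tan 35.12° = 5.696 m.
Summing the layer offsets gives 18.371 m.

18.4 m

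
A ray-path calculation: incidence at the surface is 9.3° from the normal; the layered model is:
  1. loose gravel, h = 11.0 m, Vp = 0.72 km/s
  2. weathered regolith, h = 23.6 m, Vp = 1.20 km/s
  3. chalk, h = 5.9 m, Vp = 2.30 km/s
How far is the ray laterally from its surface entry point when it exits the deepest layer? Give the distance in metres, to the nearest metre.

12 m

Ray parameter p = sin 9.3° / 0.72 km/s = 2.2445e-01 s/km.
Layer 1: θ = 9.30°; offset = 11.0·tan 9.30° = 1.801 m.
Layer 2: sin θ = p·1.20 = 0.2693 → θ = 15.62°; offset = 23.6·tan 15.62° = 6.600 m.
Layer 3: sin θ = p·2.30 = 0.5162 → θ = 31.08°; offset = 5.9·tan 31.08° = 3.556 m.
Summing the layer offsets gives 11.958 m.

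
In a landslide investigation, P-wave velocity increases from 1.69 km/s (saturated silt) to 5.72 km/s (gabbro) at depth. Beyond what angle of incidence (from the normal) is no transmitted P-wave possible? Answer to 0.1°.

At critical incidence the refracted ray runs along the interface (θ₂ = 90°), so sin θ_c = V₁/V₂.
θ_c = arcsin(1.69/5.72) = arcsin 0.2955 = 17.18°.

17.2°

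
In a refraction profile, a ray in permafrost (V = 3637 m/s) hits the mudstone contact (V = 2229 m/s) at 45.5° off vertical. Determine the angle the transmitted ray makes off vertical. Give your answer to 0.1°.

25.9°

sin θ₁/V₁ = sin θ₂/V₂ ⇒ sin θ₂ = 2229·sin 45.5°/3637 = 2229·0.7133/3637 = 0.4371.
θ₂ = sin⁻¹(0.4371) = 25.92° (from vertical).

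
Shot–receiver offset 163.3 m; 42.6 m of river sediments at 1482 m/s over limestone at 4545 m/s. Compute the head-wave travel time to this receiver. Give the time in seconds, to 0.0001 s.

t = x/V₂ + 2h·√(V₂²−V₁²)/(V₁V₂).
√(V₂²−V₁²) = √(4545²−1482²) = 4296.6 m/s; delay term = 2·42.6·4296.6/(1482·4545) = 0.05435 s.
t = 163.3/4545 + 0.05435 = 0.09028 s.

0.0903 s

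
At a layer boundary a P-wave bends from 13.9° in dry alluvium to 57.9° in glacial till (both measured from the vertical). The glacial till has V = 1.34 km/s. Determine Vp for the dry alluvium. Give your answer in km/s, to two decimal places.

Snell's law: sin 13.9°/V₁ = sin 57.9°/V₂.
V₁ = V₂·sin 13.9°/sin 57.9° = 1.34 × 0.2836 = 0.38 km/s.

0.38 km/s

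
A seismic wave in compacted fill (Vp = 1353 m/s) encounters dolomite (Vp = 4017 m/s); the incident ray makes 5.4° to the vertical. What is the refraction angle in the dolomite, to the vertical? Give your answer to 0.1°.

16.2°

Snell's law: sin θ₂ = (V₂/V₁)·sin θ₁ = (4017/1353)·sin 5.4° = 0.2794.
θ₂ = arcsin 0.2794 = 16.22° from the normal.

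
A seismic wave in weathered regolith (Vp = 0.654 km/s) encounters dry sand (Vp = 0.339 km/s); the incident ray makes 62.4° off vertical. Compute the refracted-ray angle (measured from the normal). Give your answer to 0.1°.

27.3°

sin θ₁/V₁ = sin θ₂/V₂ ⇒ sin θ₂ = 0.339·sin 62.4°/0.654 = 0.339·0.8862/0.654 = 0.4594.
θ₂ = arcsin 0.4594 = 27.35° from the normal.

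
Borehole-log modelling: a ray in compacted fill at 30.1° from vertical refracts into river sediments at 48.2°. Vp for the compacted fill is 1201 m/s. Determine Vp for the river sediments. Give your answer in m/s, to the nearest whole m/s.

1785 m/s

Snell's law: sin 30.1°/V₁ = sin 48.2°/V₂.
V₂ = V₁·sin 48.2°/sin 30.1° = 1201 × 1.4865 = 1785.24 m/s.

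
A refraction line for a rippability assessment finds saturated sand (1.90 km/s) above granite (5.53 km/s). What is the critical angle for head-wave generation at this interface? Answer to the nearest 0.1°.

20.1°

At critical incidence the refracted ray runs along the interface (θ₂ = 90°), so sin θ_c = V₁/V₂.
θ_c = arcsin(1.90/5.53) = arcsin 0.3436 = 20.10°.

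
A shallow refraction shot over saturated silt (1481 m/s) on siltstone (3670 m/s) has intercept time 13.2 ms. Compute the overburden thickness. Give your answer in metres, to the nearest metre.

11 m

θ_c = arcsin(1481/3670) = 23.80°; cos θ_c = 0.9150.
tᵢ = 2h cos θ_c/V₁ ⇒ h = tᵢ·V₁/(2 cos θ_c) = 0.0132·1481/(2·0.9150) = 10.68 m.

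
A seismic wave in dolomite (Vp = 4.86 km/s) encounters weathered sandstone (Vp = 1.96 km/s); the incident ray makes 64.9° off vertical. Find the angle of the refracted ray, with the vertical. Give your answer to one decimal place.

21.4°

sin θ₁/V₁ = sin θ₂/V₂ ⇒ sin θ₂ = 1.96·sin 64.9°/4.86 = 1.96·0.9056/4.86 = 0.3652.
θ₂ = sin⁻¹(0.3652) = 21.42° (from vertical).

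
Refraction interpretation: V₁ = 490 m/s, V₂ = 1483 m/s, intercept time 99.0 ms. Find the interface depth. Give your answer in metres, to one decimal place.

25.7 m

θ_c = arcsin(490/1483) = 19.29°; cos θ_c = 0.9438.
tᵢ = 2h cos θ_c/V₁ ⇒ h = tᵢ·V₁/(2 cos θ_c) = 0.099·490/(2·0.9438) = 25.70 m.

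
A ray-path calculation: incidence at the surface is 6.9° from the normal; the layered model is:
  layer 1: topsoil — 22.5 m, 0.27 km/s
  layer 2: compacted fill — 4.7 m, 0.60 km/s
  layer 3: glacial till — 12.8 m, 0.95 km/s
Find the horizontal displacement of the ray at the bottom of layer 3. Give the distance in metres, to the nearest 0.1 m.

10.0 m

Apply Snell's law at each interface; in layer i the horizontal offset is hᵢ·tan θᵢ.
Layer 1: θ = 6.90°; offset = 22.5·tan 6.90° = 2.723 m.
Layer 2: sin θ = 0.60·sin 6.9°/0.27 = 0.2670, θ = 15.48°; offset = 4.7·tan 15.48° = 1.302 m.
Layer 3: sin θ = 0.95·sin 6.9°/0.27 = 0.4227, θ = 25.01°; offset = 12.8·tan 25.01° = 5.970 m.
Summing the layer offsets gives 9.995 m.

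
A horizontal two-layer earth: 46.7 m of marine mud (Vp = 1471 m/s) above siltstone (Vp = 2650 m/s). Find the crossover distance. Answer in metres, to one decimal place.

174.6 m

x_cross = 2h·√((V₂+V₁)/(V₂−V₁)).
(V₂+V₁)/(V₂−V₁) = (2650+1471)/(2650−1471) = 3.4953; √ = 1.8696.
x_cross = 2·46.7·1.8696 = 174.62 m.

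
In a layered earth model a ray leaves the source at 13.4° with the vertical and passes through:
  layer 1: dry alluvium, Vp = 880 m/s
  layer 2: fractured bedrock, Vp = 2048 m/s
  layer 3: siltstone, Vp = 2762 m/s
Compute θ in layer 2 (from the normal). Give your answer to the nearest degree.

Snell's law across each interface conserves sin θ / V, so sin θ_2 = V_2·sin θ₁/V₁.
sin θ_2 = 2048 × sin 13.4° / 880 = 0.5393.
θ_2 = arcsin 0.5393 = 32.64°.

33°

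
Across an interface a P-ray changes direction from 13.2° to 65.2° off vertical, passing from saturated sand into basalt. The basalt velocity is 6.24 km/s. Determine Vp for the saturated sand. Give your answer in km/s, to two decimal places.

1.57 km/s

Snell's law: sin 13.2°/V₁ = sin 65.2°/V₂.
V₁ = V₂·sin 13.2°/sin 65.2° = 6.24 × 0.2515 = 1.57 km/s.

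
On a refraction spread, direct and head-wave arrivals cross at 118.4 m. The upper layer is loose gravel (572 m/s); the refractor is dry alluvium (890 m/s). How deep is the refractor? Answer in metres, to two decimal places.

27.61 m

x_cross = 2h·√((V₂+V₁)/(V₂−V₁)) → h = x_cross / (2·√((V₂+V₁)/(V₂−V₁))).
√((V₂+V₁)/(V₂−V₁)) = √((890+572)/(890−572)) = 2.1442.
h = 118.4 / (2·2.1442) = 27.61 m.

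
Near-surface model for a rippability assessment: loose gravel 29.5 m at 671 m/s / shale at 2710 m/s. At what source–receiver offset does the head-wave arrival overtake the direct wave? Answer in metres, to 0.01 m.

75.97 m

x_cross = 2h·√((V₂+V₁)/(V₂−V₁)).
(V₂+V₁)/(V₂−V₁) = (2710+671)/(2710−671) = 1.6582; √ = 1.2877.
x_cross = 2·29.5·1.2877 = 75.97 m.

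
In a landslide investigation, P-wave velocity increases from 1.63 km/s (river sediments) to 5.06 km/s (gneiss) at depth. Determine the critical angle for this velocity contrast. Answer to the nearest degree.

19°

Critical incidence: sin θ_c = V₁/V₂ = 1.63/5.06 = 0.3221.
θ_c = arcsin 0.3221 = 18.79°.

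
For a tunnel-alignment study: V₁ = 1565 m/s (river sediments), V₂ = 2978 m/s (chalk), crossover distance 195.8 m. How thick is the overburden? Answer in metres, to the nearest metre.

55 m

h = (x_cross/2)·√((V₂−V₁)/(V₂+V₁)).
(V₂−V₁)/(V₂+V₁) = (2978−1565)/(2978+1565) = 0.3110; √ = 0.5577.
h = (195.8/2)·0.5577 = 54.60 m.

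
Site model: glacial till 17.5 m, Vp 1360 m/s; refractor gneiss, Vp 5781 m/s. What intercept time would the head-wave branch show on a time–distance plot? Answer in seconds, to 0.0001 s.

θ_c = arcsin(V₁/V₂) = arcsin(1360/5781) = 13.61°; cos θ_c = 0.9719.
tᵢ = 2h·cos θ_c / V₁ = 2·17.5·0.9719 / 1360 = 0.02501 s.

0.0250 s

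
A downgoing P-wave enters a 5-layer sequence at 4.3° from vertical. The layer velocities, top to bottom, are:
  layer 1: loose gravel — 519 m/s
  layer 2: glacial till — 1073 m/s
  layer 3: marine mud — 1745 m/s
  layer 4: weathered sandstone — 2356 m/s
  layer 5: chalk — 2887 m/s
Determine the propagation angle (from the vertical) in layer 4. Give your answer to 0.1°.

Ray parameter p = sin 4.3° / 519 = 1.4447e-04 s/m.
sin θ_4 = p·V_4 = 1.4447e-04 × 2356 = 0.3404.
θ_4 = 19.90° from the vertical.

19.9°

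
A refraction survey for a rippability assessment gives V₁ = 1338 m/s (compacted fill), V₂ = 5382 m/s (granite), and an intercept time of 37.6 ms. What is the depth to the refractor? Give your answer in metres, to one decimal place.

h = tᵢ·V₁·V₂ / (2·√(V₂²−V₁²)).
√(V₂²−V₁²) = √(5382² − 1338²) = 5213.0 m/s.
h = 0.0376 s × 1338 × 5382 / (2 × 5213.0) = 25.97 m.

26.0 m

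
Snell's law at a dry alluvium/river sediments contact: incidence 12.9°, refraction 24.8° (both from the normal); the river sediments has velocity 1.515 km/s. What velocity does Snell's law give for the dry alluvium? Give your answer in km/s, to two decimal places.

Snell's law: sin 12.9°/V₁ = sin 24.8°/V₂.
V₁ = V₂·sin 12.9°/sin 24.8° = 1.515 × 0.5322 = 0.81 km/s.

0.81 km/s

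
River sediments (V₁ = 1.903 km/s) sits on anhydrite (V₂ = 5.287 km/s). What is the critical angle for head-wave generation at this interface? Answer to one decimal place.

21.1°

At critical incidence the refracted ray runs along the interface (θ₂ = 90°), so sin θ_c = V₁/V₂.
θ_c = arcsin(1.903/5.287) = arcsin 0.3599 = 21.10°.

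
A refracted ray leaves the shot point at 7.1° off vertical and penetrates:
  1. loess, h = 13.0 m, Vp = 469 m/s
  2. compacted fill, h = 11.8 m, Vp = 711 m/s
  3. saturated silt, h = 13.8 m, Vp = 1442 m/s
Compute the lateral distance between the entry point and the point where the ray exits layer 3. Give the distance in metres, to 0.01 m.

9.54 m

p = sin θ₁/V₁ = sin 7.1°/469 = 2.6354e-04 s/m is conserved through the stack.
Layer 1: θ = 7.10°; offset = 13.0·tan 7.10° = 1.6192 m.
Layer 2: sin θ = p·711 = 0.1874 → θ = 10.80°; offset = 11.8·tan 10.80° = 2.2509 m.
Layer 3: sin θ = p·1442 = 0.3800 → θ = 22.34°; offset = 13.8·tan 22.34° = 5.6698 m.
Total horizontal offset = 9.5399 m.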